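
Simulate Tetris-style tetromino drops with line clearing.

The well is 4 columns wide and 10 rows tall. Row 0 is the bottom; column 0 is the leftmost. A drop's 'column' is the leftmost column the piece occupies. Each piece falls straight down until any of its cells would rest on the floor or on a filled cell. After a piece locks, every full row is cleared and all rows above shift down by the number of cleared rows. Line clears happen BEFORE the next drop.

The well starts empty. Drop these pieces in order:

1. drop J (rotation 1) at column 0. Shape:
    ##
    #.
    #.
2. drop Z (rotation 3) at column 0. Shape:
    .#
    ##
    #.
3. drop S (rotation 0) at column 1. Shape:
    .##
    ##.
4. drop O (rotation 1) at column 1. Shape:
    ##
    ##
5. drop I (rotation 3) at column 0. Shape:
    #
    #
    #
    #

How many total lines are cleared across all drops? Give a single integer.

Answer: 0

Derivation:
Drop 1: J rot1 at col 0 lands with bottom-row=0; cleared 0 line(s) (total 0); column heights now [3 3 0 0], max=3
Drop 2: Z rot3 at col 0 lands with bottom-row=3; cleared 0 line(s) (total 0); column heights now [5 6 0 0], max=6
Drop 3: S rot0 at col 1 lands with bottom-row=6; cleared 0 line(s) (total 0); column heights now [5 7 8 8], max=8
Drop 4: O rot1 at col 1 lands with bottom-row=8; cleared 0 line(s) (total 0); column heights now [5 10 10 8], max=10
Drop 5: I rot3 at col 0 lands with bottom-row=5; cleared 0 line(s) (total 0); column heights now [9 10 10 8], max=10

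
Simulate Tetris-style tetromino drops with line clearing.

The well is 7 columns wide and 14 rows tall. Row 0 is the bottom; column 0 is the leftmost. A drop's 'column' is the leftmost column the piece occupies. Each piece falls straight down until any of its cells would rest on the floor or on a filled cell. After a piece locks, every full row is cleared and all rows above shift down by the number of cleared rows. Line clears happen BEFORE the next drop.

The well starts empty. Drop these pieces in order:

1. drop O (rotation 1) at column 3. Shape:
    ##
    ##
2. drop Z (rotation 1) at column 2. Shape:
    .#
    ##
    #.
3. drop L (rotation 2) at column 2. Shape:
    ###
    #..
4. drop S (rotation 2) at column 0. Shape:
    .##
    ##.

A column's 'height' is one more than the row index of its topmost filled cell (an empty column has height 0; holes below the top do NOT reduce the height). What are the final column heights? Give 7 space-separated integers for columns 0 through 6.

Answer: 5 6 6 5 5 0 0

Derivation:
Drop 1: O rot1 at col 3 lands with bottom-row=0; cleared 0 line(s) (total 0); column heights now [0 0 0 2 2 0 0], max=2
Drop 2: Z rot1 at col 2 lands with bottom-row=1; cleared 0 line(s) (total 0); column heights now [0 0 3 4 2 0 0], max=4
Drop 3: L rot2 at col 2 lands with bottom-row=3; cleared 0 line(s) (total 0); column heights now [0 0 5 5 5 0 0], max=5
Drop 4: S rot2 at col 0 lands with bottom-row=4; cleared 0 line(s) (total 0); column heights now [5 6 6 5 5 0 0], max=6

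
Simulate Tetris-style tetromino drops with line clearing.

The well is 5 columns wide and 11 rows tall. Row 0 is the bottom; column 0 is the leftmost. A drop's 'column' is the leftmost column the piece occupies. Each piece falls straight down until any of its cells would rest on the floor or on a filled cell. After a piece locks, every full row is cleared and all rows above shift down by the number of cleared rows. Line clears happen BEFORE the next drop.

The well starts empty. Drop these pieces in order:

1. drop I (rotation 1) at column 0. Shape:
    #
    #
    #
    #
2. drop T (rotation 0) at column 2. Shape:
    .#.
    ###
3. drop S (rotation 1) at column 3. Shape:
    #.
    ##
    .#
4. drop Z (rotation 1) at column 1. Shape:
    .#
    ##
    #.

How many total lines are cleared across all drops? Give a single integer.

Answer: 2

Derivation:
Drop 1: I rot1 at col 0 lands with bottom-row=0; cleared 0 line(s) (total 0); column heights now [4 0 0 0 0], max=4
Drop 2: T rot0 at col 2 lands with bottom-row=0; cleared 0 line(s) (total 0); column heights now [4 0 1 2 1], max=4
Drop 3: S rot1 at col 3 lands with bottom-row=1; cleared 0 line(s) (total 0); column heights now [4 0 1 4 3], max=4
Drop 4: Z rot1 at col 1 lands with bottom-row=0; cleared 2 line(s) (total 2); column heights now [2 0 1 2 1], max=2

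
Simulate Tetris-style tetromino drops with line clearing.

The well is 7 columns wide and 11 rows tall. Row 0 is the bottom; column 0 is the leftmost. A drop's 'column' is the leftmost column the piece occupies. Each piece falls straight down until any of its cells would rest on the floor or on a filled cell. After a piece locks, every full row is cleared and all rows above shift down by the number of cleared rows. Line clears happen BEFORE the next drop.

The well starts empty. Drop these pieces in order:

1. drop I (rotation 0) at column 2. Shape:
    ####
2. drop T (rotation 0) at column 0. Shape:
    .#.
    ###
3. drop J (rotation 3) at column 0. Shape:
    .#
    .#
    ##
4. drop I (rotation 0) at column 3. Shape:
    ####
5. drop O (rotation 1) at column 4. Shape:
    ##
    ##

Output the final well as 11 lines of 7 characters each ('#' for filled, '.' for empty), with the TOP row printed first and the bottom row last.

Drop 1: I rot0 at col 2 lands with bottom-row=0; cleared 0 line(s) (total 0); column heights now [0 0 1 1 1 1 0], max=1
Drop 2: T rot0 at col 0 lands with bottom-row=1; cleared 0 line(s) (total 0); column heights now [2 3 2 1 1 1 0], max=3
Drop 3: J rot3 at col 0 lands with bottom-row=3; cleared 0 line(s) (total 0); column heights now [4 6 2 1 1 1 0], max=6
Drop 4: I rot0 at col 3 lands with bottom-row=1; cleared 1 line(s) (total 1); column heights now [3 5 1 1 1 1 0], max=5
Drop 5: O rot1 at col 4 lands with bottom-row=1; cleared 0 line(s) (total 1); column heights now [3 5 1 1 3 3 0], max=5

Answer: .......
.......
.......
.......
.......
.......
.#.....
.#.....
##..##.
.#..##.
..####.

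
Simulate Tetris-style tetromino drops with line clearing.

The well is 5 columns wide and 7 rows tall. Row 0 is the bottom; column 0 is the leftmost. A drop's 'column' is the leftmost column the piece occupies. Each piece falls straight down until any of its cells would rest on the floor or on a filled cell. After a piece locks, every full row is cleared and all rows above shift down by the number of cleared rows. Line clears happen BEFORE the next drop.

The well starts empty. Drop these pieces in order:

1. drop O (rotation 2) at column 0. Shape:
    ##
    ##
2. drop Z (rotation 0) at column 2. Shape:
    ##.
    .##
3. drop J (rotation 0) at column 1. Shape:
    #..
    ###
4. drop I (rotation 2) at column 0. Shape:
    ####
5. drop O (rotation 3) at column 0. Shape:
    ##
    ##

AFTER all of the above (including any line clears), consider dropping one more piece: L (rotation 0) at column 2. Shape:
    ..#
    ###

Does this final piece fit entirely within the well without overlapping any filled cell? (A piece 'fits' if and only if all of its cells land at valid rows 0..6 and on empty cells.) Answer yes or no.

Answer: yes

Derivation:
Drop 1: O rot2 at col 0 lands with bottom-row=0; cleared 0 line(s) (total 0); column heights now [2 2 0 0 0], max=2
Drop 2: Z rot0 at col 2 lands with bottom-row=0; cleared 0 line(s) (total 0); column heights now [2 2 2 2 1], max=2
Drop 3: J rot0 at col 1 lands with bottom-row=2; cleared 0 line(s) (total 0); column heights now [2 4 3 3 1], max=4
Drop 4: I rot2 at col 0 lands with bottom-row=4; cleared 0 line(s) (total 0); column heights now [5 5 5 5 1], max=5
Drop 5: O rot3 at col 0 lands with bottom-row=5; cleared 0 line(s) (total 0); column heights now [7 7 5 5 1], max=7
Test piece L rot0 at col 2 (width 3): heights before test = [7 7 5 5 1]; fits = True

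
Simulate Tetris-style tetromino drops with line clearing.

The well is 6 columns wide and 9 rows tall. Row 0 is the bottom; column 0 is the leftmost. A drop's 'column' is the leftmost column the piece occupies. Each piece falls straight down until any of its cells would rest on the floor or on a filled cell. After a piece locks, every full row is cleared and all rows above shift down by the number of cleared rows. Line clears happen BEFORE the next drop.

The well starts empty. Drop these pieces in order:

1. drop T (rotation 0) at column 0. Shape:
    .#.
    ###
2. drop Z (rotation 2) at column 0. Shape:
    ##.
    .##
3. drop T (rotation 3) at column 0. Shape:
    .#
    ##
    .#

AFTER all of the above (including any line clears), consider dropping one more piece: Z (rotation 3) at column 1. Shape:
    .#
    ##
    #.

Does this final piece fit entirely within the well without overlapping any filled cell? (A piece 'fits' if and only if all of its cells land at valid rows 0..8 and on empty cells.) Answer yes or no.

Answer: no

Derivation:
Drop 1: T rot0 at col 0 lands with bottom-row=0; cleared 0 line(s) (total 0); column heights now [1 2 1 0 0 0], max=2
Drop 2: Z rot2 at col 0 lands with bottom-row=2; cleared 0 line(s) (total 0); column heights now [4 4 3 0 0 0], max=4
Drop 3: T rot3 at col 0 lands with bottom-row=4; cleared 0 line(s) (total 0); column heights now [6 7 3 0 0 0], max=7
Test piece Z rot3 at col 1 (width 2): heights before test = [6 7 3 0 0 0]; fits = False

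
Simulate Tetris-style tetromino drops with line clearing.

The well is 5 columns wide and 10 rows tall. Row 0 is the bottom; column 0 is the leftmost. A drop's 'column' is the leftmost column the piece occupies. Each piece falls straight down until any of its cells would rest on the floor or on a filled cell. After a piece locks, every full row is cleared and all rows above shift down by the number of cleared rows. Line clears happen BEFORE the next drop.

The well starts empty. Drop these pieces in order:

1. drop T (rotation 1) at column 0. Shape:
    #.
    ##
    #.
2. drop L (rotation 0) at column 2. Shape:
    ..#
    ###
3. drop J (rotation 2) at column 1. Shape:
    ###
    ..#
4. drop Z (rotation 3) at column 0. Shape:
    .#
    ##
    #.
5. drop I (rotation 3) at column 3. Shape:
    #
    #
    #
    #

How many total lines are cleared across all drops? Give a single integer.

Answer: 0

Derivation:
Drop 1: T rot1 at col 0 lands with bottom-row=0; cleared 0 line(s) (total 0); column heights now [3 2 0 0 0], max=3
Drop 2: L rot0 at col 2 lands with bottom-row=0; cleared 0 line(s) (total 0); column heights now [3 2 1 1 2], max=3
Drop 3: J rot2 at col 1 lands with bottom-row=1; cleared 0 line(s) (total 0); column heights now [3 3 3 3 2], max=3
Drop 4: Z rot3 at col 0 lands with bottom-row=3; cleared 0 line(s) (total 0); column heights now [5 6 3 3 2], max=6
Drop 5: I rot3 at col 3 lands with bottom-row=3; cleared 0 line(s) (total 0); column heights now [5 6 3 7 2], max=7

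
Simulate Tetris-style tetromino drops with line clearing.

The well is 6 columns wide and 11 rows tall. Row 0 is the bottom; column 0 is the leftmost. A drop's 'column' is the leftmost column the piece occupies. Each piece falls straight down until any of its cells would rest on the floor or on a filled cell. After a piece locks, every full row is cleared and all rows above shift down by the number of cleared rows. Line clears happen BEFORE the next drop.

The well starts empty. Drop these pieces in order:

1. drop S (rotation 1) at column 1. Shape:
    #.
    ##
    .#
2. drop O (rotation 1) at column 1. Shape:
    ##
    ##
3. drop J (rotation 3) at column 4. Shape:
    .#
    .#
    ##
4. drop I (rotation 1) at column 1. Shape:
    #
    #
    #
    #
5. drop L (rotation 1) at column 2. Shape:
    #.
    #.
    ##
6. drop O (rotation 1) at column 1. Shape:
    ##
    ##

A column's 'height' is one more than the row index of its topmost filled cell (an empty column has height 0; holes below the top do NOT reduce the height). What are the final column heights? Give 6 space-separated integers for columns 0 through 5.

Answer: 0 11 11 6 1 3

Derivation:
Drop 1: S rot1 at col 1 lands with bottom-row=0; cleared 0 line(s) (total 0); column heights now [0 3 2 0 0 0], max=3
Drop 2: O rot1 at col 1 lands with bottom-row=3; cleared 0 line(s) (total 0); column heights now [0 5 5 0 0 0], max=5
Drop 3: J rot3 at col 4 lands with bottom-row=0; cleared 0 line(s) (total 0); column heights now [0 5 5 0 1 3], max=5
Drop 4: I rot1 at col 1 lands with bottom-row=5; cleared 0 line(s) (total 0); column heights now [0 9 5 0 1 3], max=9
Drop 5: L rot1 at col 2 lands with bottom-row=5; cleared 0 line(s) (total 0); column heights now [0 9 8 6 1 3], max=9
Drop 6: O rot1 at col 1 lands with bottom-row=9; cleared 0 line(s) (total 0); column heights now [0 11 11 6 1 3], max=11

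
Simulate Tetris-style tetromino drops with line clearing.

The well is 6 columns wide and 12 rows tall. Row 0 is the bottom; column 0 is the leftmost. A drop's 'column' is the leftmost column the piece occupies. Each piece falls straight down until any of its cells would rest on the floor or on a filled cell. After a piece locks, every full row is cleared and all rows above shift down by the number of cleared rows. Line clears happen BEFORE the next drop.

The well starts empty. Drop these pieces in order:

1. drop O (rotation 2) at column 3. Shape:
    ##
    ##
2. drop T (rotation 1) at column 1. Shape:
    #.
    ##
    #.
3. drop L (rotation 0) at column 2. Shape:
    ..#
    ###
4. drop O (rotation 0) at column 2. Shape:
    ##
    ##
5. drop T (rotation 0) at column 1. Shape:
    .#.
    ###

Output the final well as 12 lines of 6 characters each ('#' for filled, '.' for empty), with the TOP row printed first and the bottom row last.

Drop 1: O rot2 at col 3 lands with bottom-row=0; cleared 0 line(s) (total 0); column heights now [0 0 0 2 2 0], max=2
Drop 2: T rot1 at col 1 lands with bottom-row=0; cleared 0 line(s) (total 0); column heights now [0 3 2 2 2 0], max=3
Drop 3: L rot0 at col 2 lands with bottom-row=2; cleared 0 line(s) (total 0); column heights now [0 3 3 3 4 0], max=4
Drop 4: O rot0 at col 2 lands with bottom-row=3; cleared 0 line(s) (total 0); column heights now [0 3 5 5 4 0], max=5
Drop 5: T rot0 at col 1 lands with bottom-row=5; cleared 0 line(s) (total 0); column heights now [0 6 7 6 4 0], max=7

Answer: ......
......
......
......
......
..#...
.###..
..##..
..###.
.####.
.####.
.#.##.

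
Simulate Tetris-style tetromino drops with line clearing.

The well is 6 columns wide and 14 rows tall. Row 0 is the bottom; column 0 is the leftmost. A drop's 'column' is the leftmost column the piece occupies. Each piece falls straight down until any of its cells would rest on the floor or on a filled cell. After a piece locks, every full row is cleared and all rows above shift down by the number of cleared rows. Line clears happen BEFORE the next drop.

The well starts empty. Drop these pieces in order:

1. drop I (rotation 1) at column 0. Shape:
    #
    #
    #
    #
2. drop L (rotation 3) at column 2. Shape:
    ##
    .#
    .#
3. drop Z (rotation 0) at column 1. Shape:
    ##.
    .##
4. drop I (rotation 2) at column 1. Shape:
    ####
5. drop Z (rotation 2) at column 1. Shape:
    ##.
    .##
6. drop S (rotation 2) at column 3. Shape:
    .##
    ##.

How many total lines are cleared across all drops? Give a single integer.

Answer: 0

Derivation:
Drop 1: I rot1 at col 0 lands with bottom-row=0; cleared 0 line(s) (total 0); column heights now [4 0 0 0 0 0], max=4
Drop 2: L rot3 at col 2 lands with bottom-row=0; cleared 0 line(s) (total 0); column heights now [4 0 3 3 0 0], max=4
Drop 3: Z rot0 at col 1 lands with bottom-row=3; cleared 0 line(s) (total 0); column heights now [4 5 5 4 0 0], max=5
Drop 4: I rot2 at col 1 lands with bottom-row=5; cleared 0 line(s) (total 0); column heights now [4 6 6 6 6 0], max=6
Drop 5: Z rot2 at col 1 lands with bottom-row=6; cleared 0 line(s) (total 0); column heights now [4 8 8 7 6 0], max=8
Drop 6: S rot2 at col 3 lands with bottom-row=7; cleared 0 line(s) (total 0); column heights now [4 8 8 8 9 9], max=9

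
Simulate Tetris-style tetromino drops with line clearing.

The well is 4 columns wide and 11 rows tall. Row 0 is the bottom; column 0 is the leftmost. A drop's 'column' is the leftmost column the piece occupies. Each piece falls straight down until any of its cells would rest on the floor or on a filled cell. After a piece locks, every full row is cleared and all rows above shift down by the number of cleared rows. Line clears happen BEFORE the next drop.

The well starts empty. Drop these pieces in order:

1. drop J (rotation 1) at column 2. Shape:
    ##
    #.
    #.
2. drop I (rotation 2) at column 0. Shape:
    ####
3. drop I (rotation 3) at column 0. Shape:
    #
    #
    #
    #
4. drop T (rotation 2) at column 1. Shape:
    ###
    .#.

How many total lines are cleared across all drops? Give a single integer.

Drop 1: J rot1 at col 2 lands with bottom-row=0; cleared 0 line(s) (total 0); column heights now [0 0 3 3], max=3
Drop 2: I rot2 at col 0 lands with bottom-row=3; cleared 1 line(s) (total 1); column heights now [0 0 3 3], max=3
Drop 3: I rot3 at col 0 lands with bottom-row=0; cleared 0 line(s) (total 1); column heights now [4 0 3 3], max=4
Drop 4: T rot2 at col 1 lands with bottom-row=3; cleared 0 line(s) (total 1); column heights now [4 5 5 5], max=5

Answer: 1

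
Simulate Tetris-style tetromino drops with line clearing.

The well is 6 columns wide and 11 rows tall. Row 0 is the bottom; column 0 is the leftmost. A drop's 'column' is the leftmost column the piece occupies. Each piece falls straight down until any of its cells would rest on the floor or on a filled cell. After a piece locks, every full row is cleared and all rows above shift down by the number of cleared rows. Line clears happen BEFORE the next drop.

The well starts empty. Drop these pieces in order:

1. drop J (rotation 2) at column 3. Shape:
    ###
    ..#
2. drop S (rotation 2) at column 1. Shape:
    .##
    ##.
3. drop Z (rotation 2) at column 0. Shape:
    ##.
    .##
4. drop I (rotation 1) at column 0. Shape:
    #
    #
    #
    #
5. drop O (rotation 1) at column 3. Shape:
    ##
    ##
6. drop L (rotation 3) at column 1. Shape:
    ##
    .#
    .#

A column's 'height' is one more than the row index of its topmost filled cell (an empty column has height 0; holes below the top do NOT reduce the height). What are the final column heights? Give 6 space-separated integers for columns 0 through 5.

Answer: 9 7 7 5 5 2

Derivation:
Drop 1: J rot2 at col 3 lands with bottom-row=0; cleared 0 line(s) (total 0); column heights now [0 0 0 2 2 2], max=2
Drop 2: S rot2 at col 1 lands with bottom-row=1; cleared 0 line(s) (total 0); column heights now [0 2 3 3 2 2], max=3
Drop 3: Z rot2 at col 0 lands with bottom-row=3; cleared 0 line(s) (total 0); column heights now [5 5 4 3 2 2], max=5
Drop 4: I rot1 at col 0 lands with bottom-row=5; cleared 0 line(s) (total 0); column heights now [9 5 4 3 2 2], max=9
Drop 5: O rot1 at col 3 lands with bottom-row=3; cleared 0 line(s) (total 0); column heights now [9 5 4 5 5 2], max=9
Drop 6: L rot3 at col 1 lands with bottom-row=4; cleared 0 line(s) (total 0); column heights now [9 7 7 5 5 2], max=9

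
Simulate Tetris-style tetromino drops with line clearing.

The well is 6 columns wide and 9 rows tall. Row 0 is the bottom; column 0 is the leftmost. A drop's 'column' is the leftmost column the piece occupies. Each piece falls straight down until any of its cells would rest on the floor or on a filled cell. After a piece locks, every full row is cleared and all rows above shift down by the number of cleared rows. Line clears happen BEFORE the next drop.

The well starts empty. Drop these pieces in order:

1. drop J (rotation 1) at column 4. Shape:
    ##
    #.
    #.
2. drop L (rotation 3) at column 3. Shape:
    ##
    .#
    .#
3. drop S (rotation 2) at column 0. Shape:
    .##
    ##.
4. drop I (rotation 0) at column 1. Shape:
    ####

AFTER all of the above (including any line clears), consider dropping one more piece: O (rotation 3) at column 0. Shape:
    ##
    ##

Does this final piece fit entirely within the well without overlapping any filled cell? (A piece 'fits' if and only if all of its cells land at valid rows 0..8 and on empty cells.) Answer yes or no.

Answer: yes

Derivation:
Drop 1: J rot1 at col 4 lands with bottom-row=0; cleared 0 line(s) (total 0); column heights now [0 0 0 0 3 3], max=3
Drop 2: L rot3 at col 3 lands with bottom-row=3; cleared 0 line(s) (total 0); column heights now [0 0 0 6 6 3], max=6
Drop 3: S rot2 at col 0 lands with bottom-row=0; cleared 0 line(s) (total 0); column heights now [1 2 2 6 6 3], max=6
Drop 4: I rot0 at col 1 lands with bottom-row=6; cleared 0 line(s) (total 0); column heights now [1 7 7 7 7 3], max=7
Test piece O rot3 at col 0 (width 2): heights before test = [1 7 7 7 7 3]; fits = True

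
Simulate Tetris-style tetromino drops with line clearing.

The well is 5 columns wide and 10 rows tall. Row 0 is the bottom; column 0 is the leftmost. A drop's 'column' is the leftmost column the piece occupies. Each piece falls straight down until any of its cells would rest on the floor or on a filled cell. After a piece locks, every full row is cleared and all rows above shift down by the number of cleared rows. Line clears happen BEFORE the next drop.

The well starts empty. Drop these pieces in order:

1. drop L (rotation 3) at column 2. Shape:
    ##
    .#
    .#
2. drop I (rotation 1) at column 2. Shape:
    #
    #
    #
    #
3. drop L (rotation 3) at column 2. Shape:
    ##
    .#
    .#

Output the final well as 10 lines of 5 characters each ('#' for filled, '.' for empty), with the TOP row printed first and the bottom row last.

Drop 1: L rot3 at col 2 lands with bottom-row=0; cleared 0 line(s) (total 0); column heights now [0 0 3 3 0], max=3
Drop 2: I rot1 at col 2 lands with bottom-row=3; cleared 0 line(s) (total 0); column heights now [0 0 7 3 0], max=7
Drop 3: L rot3 at col 2 lands with bottom-row=5; cleared 0 line(s) (total 0); column heights now [0 0 8 8 0], max=8

Answer: .....
.....
..##.
..##.
..##.
..#..
..#..
..##.
...#.
...#.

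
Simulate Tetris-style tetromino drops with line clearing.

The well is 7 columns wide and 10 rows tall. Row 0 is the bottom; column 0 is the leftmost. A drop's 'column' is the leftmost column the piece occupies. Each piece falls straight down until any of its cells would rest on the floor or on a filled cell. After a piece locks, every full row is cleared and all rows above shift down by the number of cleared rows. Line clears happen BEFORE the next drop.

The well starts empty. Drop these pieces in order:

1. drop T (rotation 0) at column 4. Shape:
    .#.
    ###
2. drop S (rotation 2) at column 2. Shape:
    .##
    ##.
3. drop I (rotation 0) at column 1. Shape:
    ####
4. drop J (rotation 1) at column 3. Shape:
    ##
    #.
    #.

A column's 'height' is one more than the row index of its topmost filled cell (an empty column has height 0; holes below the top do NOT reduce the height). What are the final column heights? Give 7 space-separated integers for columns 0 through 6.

Answer: 0 3 3 6 6 2 1

Derivation:
Drop 1: T rot0 at col 4 lands with bottom-row=0; cleared 0 line(s) (total 0); column heights now [0 0 0 0 1 2 1], max=2
Drop 2: S rot2 at col 2 lands with bottom-row=0; cleared 0 line(s) (total 0); column heights now [0 0 1 2 2 2 1], max=2
Drop 3: I rot0 at col 1 lands with bottom-row=2; cleared 0 line(s) (total 0); column heights now [0 3 3 3 3 2 1], max=3
Drop 4: J rot1 at col 3 lands with bottom-row=3; cleared 0 line(s) (total 0); column heights now [0 3 3 6 6 2 1], max=6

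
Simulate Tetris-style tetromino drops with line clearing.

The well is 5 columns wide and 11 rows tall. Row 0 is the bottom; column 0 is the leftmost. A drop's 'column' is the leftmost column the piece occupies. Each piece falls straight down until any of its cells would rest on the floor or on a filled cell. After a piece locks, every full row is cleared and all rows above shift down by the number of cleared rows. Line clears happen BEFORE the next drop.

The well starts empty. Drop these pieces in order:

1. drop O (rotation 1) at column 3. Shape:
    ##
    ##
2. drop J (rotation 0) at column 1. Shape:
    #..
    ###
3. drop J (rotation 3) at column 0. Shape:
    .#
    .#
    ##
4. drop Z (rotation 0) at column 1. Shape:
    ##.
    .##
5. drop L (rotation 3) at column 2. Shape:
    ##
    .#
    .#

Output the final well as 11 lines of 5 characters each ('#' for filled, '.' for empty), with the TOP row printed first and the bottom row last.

Answer: .....
..##.
...#.
.###.
.###.
.#...
##...
.#...
.###.
...##
...##

Derivation:
Drop 1: O rot1 at col 3 lands with bottom-row=0; cleared 0 line(s) (total 0); column heights now [0 0 0 2 2], max=2
Drop 2: J rot0 at col 1 lands with bottom-row=2; cleared 0 line(s) (total 0); column heights now [0 4 3 3 2], max=4
Drop 3: J rot3 at col 0 lands with bottom-row=4; cleared 0 line(s) (total 0); column heights now [5 7 3 3 2], max=7
Drop 4: Z rot0 at col 1 lands with bottom-row=6; cleared 0 line(s) (total 0); column heights now [5 8 8 7 2], max=8
Drop 5: L rot3 at col 2 lands with bottom-row=7; cleared 0 line(s) (total 0); column heights now [5 8 10 10 2], max=10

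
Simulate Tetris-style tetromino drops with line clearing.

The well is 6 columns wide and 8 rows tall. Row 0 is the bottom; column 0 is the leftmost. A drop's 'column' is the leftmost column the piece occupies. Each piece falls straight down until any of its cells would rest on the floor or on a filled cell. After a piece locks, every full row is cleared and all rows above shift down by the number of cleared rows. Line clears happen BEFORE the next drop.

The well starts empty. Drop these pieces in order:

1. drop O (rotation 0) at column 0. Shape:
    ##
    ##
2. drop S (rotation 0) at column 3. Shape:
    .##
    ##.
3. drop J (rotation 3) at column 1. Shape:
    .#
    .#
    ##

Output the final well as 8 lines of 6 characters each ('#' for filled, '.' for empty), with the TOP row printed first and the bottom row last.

Drop 1: O rot0 at col 0 lands with bottom-row=0; cleared 0 line(s) (total 0); column heights now [2 2 0 0 0 0], max=2
Drop 2: S rot0 at col 3 lands with bottom-row=0; cleared 0 line(s) (total 0); column heights now [2 2 0 1 2 2], max=2
Drop 3: J rot3 at col 1 lands with bottom-row=2; cleared 0 line(s) (total 0); column heights now [2 3 5 1 2 2], max=5

Answer: ......
......
......
..#...
..#...
.##...
##..##
##.##.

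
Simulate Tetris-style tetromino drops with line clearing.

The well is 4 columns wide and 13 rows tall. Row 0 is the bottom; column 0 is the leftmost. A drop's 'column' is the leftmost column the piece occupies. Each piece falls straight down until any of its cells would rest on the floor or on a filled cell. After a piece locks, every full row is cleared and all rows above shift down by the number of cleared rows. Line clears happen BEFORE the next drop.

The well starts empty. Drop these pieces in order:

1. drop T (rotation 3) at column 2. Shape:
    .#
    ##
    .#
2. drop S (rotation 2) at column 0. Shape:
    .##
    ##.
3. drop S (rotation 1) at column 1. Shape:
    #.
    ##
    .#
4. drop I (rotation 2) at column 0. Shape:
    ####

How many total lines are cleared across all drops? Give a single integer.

Answer: 2

Derivation:
Drop 1: T rot3 at col 2 lands with bottom-row=0; cleared 0 line(s) (total 0); column heights now [0 0 2 3], max=3
Drop 2: S rot2 at col 0 lands with bottom-row=1; cleared 1 line(s) (total 1); column heights now [0 2 2 2], max=2
Drop 3: S rot1 at col 1 lands with bottom-row=2; cleared 0 line(s) (total 1); column heights now [0 5 4 2], max=5
Drop 4: I rot2 at col 0 lands with bottom-row=5; cleared 1 line(s) (total 2); column heights now [0 5 4 2], max=5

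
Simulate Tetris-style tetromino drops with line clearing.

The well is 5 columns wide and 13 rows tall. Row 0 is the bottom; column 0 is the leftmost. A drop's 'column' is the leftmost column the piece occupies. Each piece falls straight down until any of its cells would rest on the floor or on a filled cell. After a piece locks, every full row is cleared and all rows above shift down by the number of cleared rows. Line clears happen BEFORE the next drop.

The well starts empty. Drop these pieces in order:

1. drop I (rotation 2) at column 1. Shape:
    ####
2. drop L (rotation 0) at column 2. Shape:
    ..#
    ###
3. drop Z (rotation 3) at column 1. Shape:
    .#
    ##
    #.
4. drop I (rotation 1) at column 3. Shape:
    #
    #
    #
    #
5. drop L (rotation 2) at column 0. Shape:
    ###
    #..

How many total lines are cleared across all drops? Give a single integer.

Answer: 0

Derivation:
Drop 1: I rot2 at col 1 lands with bottom-row=0; cleared 0 line(s) (total 0); column heights now [0 1 1 1 1], max=1
Drop 2: L rot0 at col 2 lands with bottom-row=1; cleared 0 line(s) (total 0); column heights now [0 1 2 2 3], max=3
Drop 3: Z rot3 at col 1 lands with bottom-row=1; cleared 0 line(s) (total 0); column heights now [0 3 4 2 3], max=4
Drop 4: I rot1 at col 3 lands with bottom-row=2; cleared 0 line(s) (total 0); column heights now [0 3 4 6 3], max=6
Drop 5: L rot2 at col 0 lands with bottom-row=3; cleared 0 line(s) (total 0); column heights now [5 5 5 6 3], max=6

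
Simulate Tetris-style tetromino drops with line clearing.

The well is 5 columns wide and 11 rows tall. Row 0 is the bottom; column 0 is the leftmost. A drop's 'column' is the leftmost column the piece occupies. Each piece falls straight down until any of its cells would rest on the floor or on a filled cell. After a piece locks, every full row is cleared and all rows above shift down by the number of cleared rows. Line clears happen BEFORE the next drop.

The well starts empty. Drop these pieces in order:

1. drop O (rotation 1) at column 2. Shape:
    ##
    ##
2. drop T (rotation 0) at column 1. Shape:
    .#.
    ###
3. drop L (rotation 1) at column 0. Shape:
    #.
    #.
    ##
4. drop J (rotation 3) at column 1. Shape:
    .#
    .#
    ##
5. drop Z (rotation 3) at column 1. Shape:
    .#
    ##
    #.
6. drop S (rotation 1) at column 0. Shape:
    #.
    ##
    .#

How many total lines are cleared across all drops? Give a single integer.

Answer: 0

Derivation:
Drop 1: O rot1 at col 2 lands with bottom-row=0; cleared 0 line(s) (total 0); column heights now [0 0 2 2 0], max=2
Drop 2: T rot0 at col 1 lands with bottom-row=2; cleared 0 line(s) (total 0); column heights now [0 3 4 3 0], max=4
Drop 3: L rot1 at col 0 lands with bottom-row=3; cleared 0 line(s) (total 0); column heights now [6 4 4 3 0], max=6
Drop 4: J rot3 at col 1 lands with bottom-row=4; cleared 0 line(s) (total 0); column heights now [6 5 7 3 0], max=7
Drop 5: Z rot3 at col 1 lands with bottom-row=6; cleared 0 line(s) (total 0); column heights now [6 8 9 3 0], max=9
Drop 6: S rot1 at col 0 lands with bottom-row=8; cleared 0 line(s) (total 0); column heights now [11 10 9 3 0], max=11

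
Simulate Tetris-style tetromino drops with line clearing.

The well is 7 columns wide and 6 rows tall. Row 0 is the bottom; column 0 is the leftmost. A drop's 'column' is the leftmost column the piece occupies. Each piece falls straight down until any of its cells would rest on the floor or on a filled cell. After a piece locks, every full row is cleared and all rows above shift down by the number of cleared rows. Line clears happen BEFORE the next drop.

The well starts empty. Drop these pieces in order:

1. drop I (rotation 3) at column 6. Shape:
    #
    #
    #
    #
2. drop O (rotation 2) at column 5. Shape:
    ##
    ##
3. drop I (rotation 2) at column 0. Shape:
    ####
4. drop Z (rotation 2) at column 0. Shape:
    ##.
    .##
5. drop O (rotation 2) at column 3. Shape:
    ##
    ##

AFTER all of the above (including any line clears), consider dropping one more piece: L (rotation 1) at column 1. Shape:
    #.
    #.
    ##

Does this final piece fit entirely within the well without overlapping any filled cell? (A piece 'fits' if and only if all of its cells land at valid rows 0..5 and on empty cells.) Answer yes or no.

Answer: yes

Derivation:
Drop 1: I rot3 at col 6 lands with bottom-row=0; cleared 0 line(s) (total 0); column heights now [0 0 0 0 0 0 4], max=4
Drop 2: O rot2 at col 5 lands with bottom-row=4; cleared 0 line(s) (total 0); column heights now [0 0 0 0 0 6 6], max=6
Drop 3: I rot2 at col 0 lands with bottom-row=0; cleared 0 line(s) (total 0); column heights now [1 1 1 1 0 6 6], max=6
Drop 4: Z rot2 at col 0 lands with bottom-row=1; cleared 0 line(s) (total 0); column heights now [3 3 2 1 0 6 6], max=6
Drop 5: O rot2 at col 3 lands with bottom-row=1; cleared 0 line(s) (total 0); column heights now [3 3 2 3 3 6 6], max=6
Test piece L rot1 at col 1 (width 2): heights before test = [3 3 2 3 3 6 6]; fits = True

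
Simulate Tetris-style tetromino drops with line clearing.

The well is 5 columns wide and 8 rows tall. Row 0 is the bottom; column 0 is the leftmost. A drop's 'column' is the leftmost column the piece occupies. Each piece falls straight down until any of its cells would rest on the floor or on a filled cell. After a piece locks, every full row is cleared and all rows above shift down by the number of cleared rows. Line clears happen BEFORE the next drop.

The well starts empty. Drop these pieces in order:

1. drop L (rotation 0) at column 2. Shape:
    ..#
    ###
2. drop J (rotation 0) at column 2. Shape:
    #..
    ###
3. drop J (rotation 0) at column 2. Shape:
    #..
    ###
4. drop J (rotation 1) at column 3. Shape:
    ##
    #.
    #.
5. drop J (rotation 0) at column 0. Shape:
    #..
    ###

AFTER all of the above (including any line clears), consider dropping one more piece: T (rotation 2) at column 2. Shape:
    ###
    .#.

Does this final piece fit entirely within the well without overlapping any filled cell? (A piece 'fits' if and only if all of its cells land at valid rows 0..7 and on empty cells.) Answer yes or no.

Drop 1: L rot0 at col 2 lands with bottom-row=0; cleared 0 line(s) (total 0); column heights now [0 0 1 1 2], max=2
Drop 2: J rot0 at col 2 lands with bottom-row=2; cleared 0 line(s) (total 0); column heights now [0 0 4 3 3], max=4
Drop 3: J rot0 at col 2 lands with bottom-row=4; cleared 0 line(s) (total 0); column heights now [0 0 6 5 5], max=6
Drop 4: J rot1 at col 3 lands with bottom-row=5; cleared 0 line(s) (total 0); column heights now [0 0 6 8 8], max=8
Drop 5: J rot0 at col 0 lands with bottom-row=6; cleared 0 line(s) (total 0); column heights now [8 7 7 8 8], max=8
Test piece T rot2 at col 2 (width 3): heights before test = [8 7 7 8 8]; fits = False

Answer: no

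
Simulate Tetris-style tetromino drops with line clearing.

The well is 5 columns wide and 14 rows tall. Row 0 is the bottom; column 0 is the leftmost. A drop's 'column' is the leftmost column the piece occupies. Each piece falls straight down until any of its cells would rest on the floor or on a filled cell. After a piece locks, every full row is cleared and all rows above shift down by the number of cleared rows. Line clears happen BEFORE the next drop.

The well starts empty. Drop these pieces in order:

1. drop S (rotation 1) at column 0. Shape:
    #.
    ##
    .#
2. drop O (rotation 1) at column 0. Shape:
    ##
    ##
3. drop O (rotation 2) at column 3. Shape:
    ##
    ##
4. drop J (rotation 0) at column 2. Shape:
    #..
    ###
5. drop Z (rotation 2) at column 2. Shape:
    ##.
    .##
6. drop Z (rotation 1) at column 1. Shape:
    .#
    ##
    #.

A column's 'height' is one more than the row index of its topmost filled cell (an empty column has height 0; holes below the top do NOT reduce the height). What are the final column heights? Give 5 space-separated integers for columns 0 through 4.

Answer: 4 6 7 4 3

Derivation:
Drop 1: S rot1 at col 0 lands with bottom-row=0; cleared 0 line(s) (total 0); column heights now [3 2 0 0 0], max=3
Drop 2: O rot1 at col 0 lands with bottom-row=3; cleared 0 line(s) (total 0); column heights now [5 5 0 0 0], max=5
Drop 3: O rot2 at col 3 lands with bottom-row=0; cleared 0 line(s) (total 0); column heights now [5 5 0 2 2], max=5
Drop 4: J rot0 at col 2 lands with bottom-row=2; cleared 0 line(s) (total 0); column heights now [5 5 4 3 3], max=5
Drop 5: Z rot2 at col 2 lands with bottom-row=3; cleared 1 line(s) (total 1); column heights now [4 4 4 4 3], max=4
Drop 6: Z rot1 at col 1 lands with bottom-row=4; cleared 0 line(s) (total 1); column heights now [4 6 7 4 3], max=7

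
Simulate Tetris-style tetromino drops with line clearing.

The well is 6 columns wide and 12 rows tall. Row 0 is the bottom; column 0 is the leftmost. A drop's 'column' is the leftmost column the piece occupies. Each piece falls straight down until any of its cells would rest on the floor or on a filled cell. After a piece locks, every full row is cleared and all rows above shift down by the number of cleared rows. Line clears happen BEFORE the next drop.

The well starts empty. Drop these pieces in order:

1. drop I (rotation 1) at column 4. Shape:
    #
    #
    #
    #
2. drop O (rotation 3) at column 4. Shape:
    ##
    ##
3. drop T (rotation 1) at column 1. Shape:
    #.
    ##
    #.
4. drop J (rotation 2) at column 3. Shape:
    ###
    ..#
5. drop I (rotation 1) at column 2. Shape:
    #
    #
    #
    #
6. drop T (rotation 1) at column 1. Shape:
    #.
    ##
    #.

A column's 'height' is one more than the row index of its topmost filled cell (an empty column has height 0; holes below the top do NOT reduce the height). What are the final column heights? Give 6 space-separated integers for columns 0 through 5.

Drop 1: I rot1 at col 4 lands with bottom-row=0; cleared 0 line(s) (total 0); column heights now [0 0 0 0 4 0], max=4
Drop 2: O rot3 at col 4 lands with bottom-row=4; cleared 0 line(s) (total 0); column heights now [0 0 0 0 6 6], max=6
Drop 3: T rot1 at col 1 lands with bottom-row=0; cleared 0 line(s) (total 0); column heights now [0 3 2 0 6 6], max=6
Drop 4: J rot2 at col 3 lands with bottom-row=6; cleared 0 line(s) (total 0); column heights now [0 3 2 8 8 8], max=8
Drop 5: I rot1 at col 2 lands with bottom-row=2; cleared 0 line(s) (total 0); column heights now [0 3 6 8 8 8], max=8
Drop 6: T rot1 at col 1 lands with bottom-row=5; cleared 0 line(s) (total 0); column heights now [0 8 7 8 8 8], max=8

Answer: 0 8 7 8 8 8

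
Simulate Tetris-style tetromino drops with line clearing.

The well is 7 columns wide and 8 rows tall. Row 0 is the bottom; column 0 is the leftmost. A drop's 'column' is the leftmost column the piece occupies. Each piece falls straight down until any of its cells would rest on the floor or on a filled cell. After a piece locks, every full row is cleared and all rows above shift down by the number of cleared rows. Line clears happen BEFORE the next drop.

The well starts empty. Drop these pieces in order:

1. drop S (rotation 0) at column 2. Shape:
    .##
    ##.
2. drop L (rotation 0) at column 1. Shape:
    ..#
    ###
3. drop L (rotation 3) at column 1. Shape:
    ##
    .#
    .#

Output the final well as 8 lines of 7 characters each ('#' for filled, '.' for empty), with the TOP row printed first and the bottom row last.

Drop 1: S rot0 at col 2 lands with bottom-row=0; cleared 0 line(s) (total 0); column heights now [0 0 1 2 2 0 0], max=2
Drop 2: L rot0 at col 1 lands with bottom-row=2; cleared 0 line(s) (total 0); column heights now [0 3 3 4 2 0 0], max=4
Drop 3: L rot3 at col 1 lands with bottom-row=3; cleared 0 line(s) (total 0); column heights now [0 6 6 4 2 0 0], max=6

Answer: .......
.......
.##....
..#....
..##...
.###...
...##..
..##...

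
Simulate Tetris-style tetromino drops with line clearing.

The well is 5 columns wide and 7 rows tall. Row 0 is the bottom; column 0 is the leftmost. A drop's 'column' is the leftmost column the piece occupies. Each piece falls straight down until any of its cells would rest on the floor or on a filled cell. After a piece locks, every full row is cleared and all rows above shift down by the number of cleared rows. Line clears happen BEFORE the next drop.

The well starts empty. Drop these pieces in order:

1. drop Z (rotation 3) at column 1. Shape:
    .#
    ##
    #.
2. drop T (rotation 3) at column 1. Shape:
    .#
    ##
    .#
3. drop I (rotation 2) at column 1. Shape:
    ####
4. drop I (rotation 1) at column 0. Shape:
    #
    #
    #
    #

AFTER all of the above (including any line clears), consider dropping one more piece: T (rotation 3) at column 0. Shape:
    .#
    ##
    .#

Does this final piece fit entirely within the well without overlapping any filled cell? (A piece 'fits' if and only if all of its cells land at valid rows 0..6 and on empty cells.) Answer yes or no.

Drop 1: Z rot3 at col 1 lands with bottom-row=0; cleared 0 line(s) (total 0); column heights now [0 2 3 0 0], max=3
Drop 2: T rot3 at col 1 lands with bottom-row=3; cleared 0 line(s) (total 0); column heights now [0 5 6 0 0], max=6
Drop 3: I rot2 at col 1 lands with bottom-row=6; cleared 0 line(s) (total 0); column heights now [0 7 7 7 7], max=7
Drop 4: I rot1 at col 0 lands with bottom-row=0; cleared 0 line(s) (total 0); column heights now [4 7 7 7 7], max=7
Test piece T rot3 at col 0 (width 2): heights before test = [4 7 7 7 7]; fits = False

Answer: no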